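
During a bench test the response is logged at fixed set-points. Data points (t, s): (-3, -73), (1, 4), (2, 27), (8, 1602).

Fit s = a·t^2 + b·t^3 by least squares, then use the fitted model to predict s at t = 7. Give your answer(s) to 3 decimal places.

ŝ = 1078.792

Forming AᵀA = [[4194, 32558]; [32558, 262938]] and Aᵀs = [101983, 822415]ᵀ gives AᵀA·[a, b]ᵀ = Aᵀs.
Determinant 4194·262938 − 32558² = 42738608.
a = (101983·262938 − 32558·822415)/42738608 = 9754621/10684652; b = (4194·822415 − 32558·101983)/42738608 = 32211499/10684652.
At t = 7: ŝ = (9754621/10684652)·(49) + (32211499/10684652)·(343) = 5763260293/5342326.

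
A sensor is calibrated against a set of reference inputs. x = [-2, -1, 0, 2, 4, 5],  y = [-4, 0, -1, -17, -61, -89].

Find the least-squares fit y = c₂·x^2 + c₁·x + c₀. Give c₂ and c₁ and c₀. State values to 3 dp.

Sums needed: Σx^2·x^2 = 914, Σx^2·x = 188, Σx^2 = 50, Σx·x = 50, Σx = 8, Σ1 = 6.
Moment sums: Σx^2·y = -3285, Σx·y = -715, Σy = -172.
Row-reducing yields c₂ = -20857/7260, c₁ = -6326/1815, c₀ = -191/2420.

c₂ = -2.873, c₁ = -3.485, c₀ = -0.079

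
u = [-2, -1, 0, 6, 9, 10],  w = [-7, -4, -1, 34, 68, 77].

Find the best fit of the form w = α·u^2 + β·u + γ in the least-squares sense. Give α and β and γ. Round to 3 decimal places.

α = 0.463, β = 3.342, γ = -1.547

Sums needed: Σu^2·u^2 = 17874, Σu^2·u = 1936, Σu^2 = 222, Σu·u = 222, Σu = 22, Σ1 = 6.
Right-hand side: Σu^2·w = 14400, Σu·w = 1604, Σw = 167.
MᵀM·[α, β, γ]ᵀ = Mᵀw becomes [[17874, 1936, 222]; [1936, 222, 22]; [222, 22, 6]]·[α, β, γ]ᵀ = [14400, 1604, 167]ᵀ.
Row-reducing yields α = 73877/159594, β = 177769/53198, γ = -246875/159594.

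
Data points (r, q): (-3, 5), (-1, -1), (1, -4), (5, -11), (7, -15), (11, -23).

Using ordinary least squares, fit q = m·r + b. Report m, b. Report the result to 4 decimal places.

The normal system AᵀA·[m, b]ᵀ = Aᵀq is [[206, 20]; [20, 6]]·[m, b]ᵀ = [-431, -49]ᵀ.
det = 206·6 − 20² = 836.
m = ((-431)·6 − 20·(-49))/836 = -73/38; b = (206·(-49) − 20·(-431))/836 = -67/38.

m = -1.9211, b = -1.7632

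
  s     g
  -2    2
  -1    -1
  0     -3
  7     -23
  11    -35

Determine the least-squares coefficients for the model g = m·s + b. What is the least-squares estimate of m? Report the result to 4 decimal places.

m = -2.8385

From the data, Σs·s = 175, Σs = 15, Σ1 = 5.
Moment sums: Σs·g = -549, Σg = -60.
Normal equations: [[175, 15]; [15, 5]]·[m, b]ᵀ = [-549, -60]ᵀ.
Eliminating b: 5·(row 1) − 15·(row 2) gives 650·m = 5·(-549) − 15·(-60) = -1845, so m = -369/130.
Then b = ((-60) − 15·(-369/130))/5 = -453/130.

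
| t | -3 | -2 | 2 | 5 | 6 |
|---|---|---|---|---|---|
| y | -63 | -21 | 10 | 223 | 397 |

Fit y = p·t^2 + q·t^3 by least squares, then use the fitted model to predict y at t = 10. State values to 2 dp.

ŷ = 1904.87

Setting ∂/∂p … = 0 gives: 2034·p + 10658·q = 19256;  10658·p + 63138·q = 115576.
Eliminating q: 63138·(row 1) − 10658·(row 2) gives 14829728·p = 63138·19256 − 10658·115576 = -16023680, so p = -500740/463429.
Then q = (115576 − 10658·(-500740/463429))/63138 = 932848/463429.
At t = 10: ŷ = (-500740/463429)·(100) + (932848/463429)·(1000) = 882774000/463429.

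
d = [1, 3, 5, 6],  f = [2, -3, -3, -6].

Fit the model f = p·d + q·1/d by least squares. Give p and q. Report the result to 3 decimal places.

p = -0.975, q = 2.798

From the data, Σd·d = 71, Σd·1/d = 4, Σ1/d·1/d = 1061/900.
For Aᵀf: Σd·f = -58, Σ1/d·f = -3/5.
So AᵀA·[p, q]ᵀ = Aᵀf: [[71, 4]; [4, 1061/900]]·[p, q]ᵀ = [-58, -3/5]ᵀ.
det = 71·(1061/900) − 4² = 60931/900.
p = ((-58)·(1061/900) − 4·(-3/5))/(60931/900) = -59378/60931; q = (71·(-3/5) − 4·(-58))/(60931/900) = 170460/60931.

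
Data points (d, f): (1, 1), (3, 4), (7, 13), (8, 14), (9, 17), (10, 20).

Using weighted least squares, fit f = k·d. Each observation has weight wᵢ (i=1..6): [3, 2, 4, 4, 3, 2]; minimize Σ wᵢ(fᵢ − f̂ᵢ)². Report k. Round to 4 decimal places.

k = 1.8537

From the data, Σwᵢ·d·d = 916.
Moment sums: Σwᵢ·d·f = 1698.
MᵀWM·[k]ᵀ = MᵀWf becomes [[916]]·[k]ᵀ = [1698]ᵀ.
Hence k = 1698 / 916 ≈ 1.85371.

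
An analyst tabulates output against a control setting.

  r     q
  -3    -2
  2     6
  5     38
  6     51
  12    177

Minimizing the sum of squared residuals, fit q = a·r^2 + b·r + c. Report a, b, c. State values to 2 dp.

Sums needed: Σr^2·r^2 = 22754, Σr^2·r = 2050, Σr^2 = 218, Σr·r = 218, Σr = 22, Σ1 = 5.
Right-hand side: Σr^2·q = 28280, Σr·q = 2638, Σq = 270.
So XᵀX·[a, b, c]ᵀ = Xᵀq: [[22754, 2050, 218]; [2050, 218, 22]; [218, 22, 5]]·[a, b, c]ᵀ = [28280, 2638, 270]ᵀ.
Solving the 3×3 system (Gaussian elimination) gives a = 133/132, b = 38603/13332, c = -2967/1111.

a = 1.01, b = 2.90, c = -2.67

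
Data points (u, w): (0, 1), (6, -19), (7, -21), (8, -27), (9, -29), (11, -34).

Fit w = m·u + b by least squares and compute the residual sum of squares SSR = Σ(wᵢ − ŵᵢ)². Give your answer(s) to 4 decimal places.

SSR = 5.4259

With design matrix X, XᵀX = [[351, 41]; [41, 6]] and Xᵀw = [-1112, -129]ᵀ.
Eliminating b: 6·(row 1) − 41·(row 2) gives 425·m = 6·(-1112) − 41·(-129) = -1383, so m = -1383/425.
Then b = ((-129) − 41·(-1383/425))/6 = 313/425.
Residuals: 112/425, -18/85, 443/425, -724/425, -191/425, 18/17; SSR = 2306/425.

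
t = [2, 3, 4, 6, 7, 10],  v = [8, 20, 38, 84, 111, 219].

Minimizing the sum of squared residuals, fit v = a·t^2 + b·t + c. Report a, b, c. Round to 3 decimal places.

a = 1.877, b = 3.901, c = -7.764

Forming AᵀA = [[14050, 1658, 214]; [1658, 214, 32]; [214, 32, 6]] and Aᵀv = [31183, 3699, 480]ᵀ gives AᵀA·[a, b, c]ᵀ = Aᵀv.
Inverting the 3×3 Gram matrix, [a, b, c]ᵀ = [3137/1671, 65189/16710, -21623/2785]ᵀ.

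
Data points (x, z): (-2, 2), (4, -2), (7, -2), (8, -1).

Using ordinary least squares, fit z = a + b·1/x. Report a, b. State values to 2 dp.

a = -0.73, b = -5.44

Entries of MᵀM: Σ1 = 4, Σ1/x = 1/56, Σ1/x·1/x = 1093/3136.
For Mᵀz: Σz = -3, Σ1/x·z = -107/56.
Normal equations: [[4, 1/56]; [1/56, 1093/3136]]·[a, b]ᵀ = [-3, -107/56]ᵀ.
det = 4·(1093/3136) − (1/56)² = 4371/3136.
a = ((-3)·(1093/3136) − (1/56)·(-107/56))/(4371/3136) = -3172/4371; b = (4·(-107/56) − (1/56)·(-3))/(4371/3136) = -23800/4371.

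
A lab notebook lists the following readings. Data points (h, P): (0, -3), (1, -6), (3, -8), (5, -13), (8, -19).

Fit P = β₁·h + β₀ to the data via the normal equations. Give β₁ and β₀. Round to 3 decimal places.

Entries of AᵀA: Σh·h = 99, Σh = 17, Σ1 = 5.
For AᵀP: Σh·P = -247, ΣP = -49.
AᵀA·[β₁, β₀]ᵀ = AᵀP becomes [[99, 17]; [17, 5]]·[β₁, β₀]ᵀ = [-247, -49]ᵀ.
Determinant 99·5 − 17² = 206.
β₁ = ((-247)·5 − 17·(-49))/206 = -201/103; β₀ = (99·(-49) − 17·(-247))/206 = -326/103.

β₁ = -1.951, β₀ = -3.165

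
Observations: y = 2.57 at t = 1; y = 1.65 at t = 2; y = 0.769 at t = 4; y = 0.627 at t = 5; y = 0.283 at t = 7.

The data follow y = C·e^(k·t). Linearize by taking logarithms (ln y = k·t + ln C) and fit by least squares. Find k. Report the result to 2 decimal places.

k = -0.36

Linearized form: ln y = k·t + ln C. From the 5 transformed points,
Σt = 19.0000, Σ(t)² = 95.0000, Σln y = -0.5471, Σt·ln y = -10.2754.
Equations: 95.0000·k + 19.0000·ln C = -10.2754;  19.0000·k + 5·ln C = -0.5471.
Slope k = (n·Σt·ln y − Σt·Σln y)/(n·Σ(t)² − (Σt)²) = (5·-10.2754 − 19.0000·-0.5471)/114.0000 = -0.35949; ln C = (Σln y − k·Σt)/n = 1.25665.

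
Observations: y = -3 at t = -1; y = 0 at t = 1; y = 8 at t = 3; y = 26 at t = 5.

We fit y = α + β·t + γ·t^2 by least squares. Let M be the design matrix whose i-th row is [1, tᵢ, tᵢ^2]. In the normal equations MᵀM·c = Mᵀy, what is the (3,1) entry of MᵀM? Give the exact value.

36

Row 3 ↔ basis t^2, column 1 ↔ basis 1, so (MᵀM)_{3,1} = Σᵢ t^2 = (1)·(1) + (1)·(1) + (9)·(1) + (25)·(1) = 36.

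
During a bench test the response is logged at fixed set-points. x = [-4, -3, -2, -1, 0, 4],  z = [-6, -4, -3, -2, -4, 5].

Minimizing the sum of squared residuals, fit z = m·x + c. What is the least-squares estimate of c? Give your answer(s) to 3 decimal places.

c = -1.083

With design matrix M, MᵀM = [[46, -6]; [-6, 6]] and Mᵀz = [64, -14]ᵀ.
Determinant 46·6 − (-6)² = 240.
m = (64·6 − (-6)·(-14))/240 = 5/4; c = (46·(-14) − (-6)·64)/240 = -13/12.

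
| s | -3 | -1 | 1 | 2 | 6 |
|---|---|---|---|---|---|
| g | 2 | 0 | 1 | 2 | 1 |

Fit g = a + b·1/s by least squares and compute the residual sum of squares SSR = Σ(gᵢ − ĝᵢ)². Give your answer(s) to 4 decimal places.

Compute the Gram sums: Σ1 = 5, Σ1/s = 1/3, Σ1/s·1/s = 43/18.
Moment sums: Σg = 6, Σ1/s·g = 3/2.
Eliminating b: (43/18)·(row 1) − (1/3)·(row 2) gives (71/6)·a = (43/18)·6 − (1/3)·(3/2) = 83/6, so a = 83/71.
Then b = ((3/2) − (1/3)·(83/71))/(43/18) = 33/71.
Residuals: 70/71, -50/71, -45/71, 85/142, -35/142; SSR = 325/142.

SSR = 2.2887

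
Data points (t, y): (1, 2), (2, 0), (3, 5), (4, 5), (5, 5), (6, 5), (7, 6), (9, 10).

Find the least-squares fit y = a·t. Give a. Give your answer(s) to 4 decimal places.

With design matrix X, XᵀX = [[221]] and Xᵀy = [224]ᵀ.
a = 224/221 = 1.01357.

a = 1.0136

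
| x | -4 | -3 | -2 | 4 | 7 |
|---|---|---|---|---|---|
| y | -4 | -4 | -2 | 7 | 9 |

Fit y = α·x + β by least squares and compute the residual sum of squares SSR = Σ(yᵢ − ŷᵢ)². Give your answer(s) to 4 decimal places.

MᵀM·[α, β]ᵀ = Mᵀy reads: 94·α + 2·β = 123;  2·α + 5·β = 6.
(Σx·x = 94, Σx = 2, Σ1 = 5, Σx·y = 123, Σy = 6.)
Eliminating β: 5·(row 1) − 2·(row 2) gives 466·α = 5·123 − 2·6 = 603, so α = 603/466.
Then β = (6 − 2·(603/466))/5 = 159/233.
Residuals: 115/233, -373/466, -22/233, 266/233, -345/466; SSR = 1279/466.

SSR = 2.7446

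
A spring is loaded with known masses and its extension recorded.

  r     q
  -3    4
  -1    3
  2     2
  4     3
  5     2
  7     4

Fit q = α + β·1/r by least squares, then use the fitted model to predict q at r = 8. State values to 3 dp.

q̂ = 2.900

From the data, Σ1 = 6, Σ1/r = -101/420, Σ1/r·1/r = 261781/176400.
Right-hand side: Σq = 18, Σ1/r·q = -677/420.
Eliminating β: (261781/176400)·(row 1) − (-101/420)·(row 2) gives (312097/35280)·α = (261781/176400)·18 − (-101/420)·(-677/420) = 94769/3600, so α = 4643681/1560485.
Then β = ((-677/420) − (-101/420)·(4643681/1560485))/(261781/176400) = -188496/312097.
At r = 8: q̂ = (4643681/1560485)·(1) + (-188496/312097)·(1/8) = 4525871/1560485.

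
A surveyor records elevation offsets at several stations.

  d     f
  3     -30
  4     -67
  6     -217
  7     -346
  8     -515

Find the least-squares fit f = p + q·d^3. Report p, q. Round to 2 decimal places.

p = -2.55, q = -1.00

Compute the Gram sums: Σ1 = 5, Σd^3 = 1162, Σd^3·d^3 = 431274.
And Σf = -1175, Σd^3·f = -434328.
Δ = 5·431274 − 1162² = 806126.
p = ((-1175)·431274 − 1162·(-434328))/806126 = -1028907/403063; q = (5·(-434328) − 1162·(-1175))/806126 = -403145/403063.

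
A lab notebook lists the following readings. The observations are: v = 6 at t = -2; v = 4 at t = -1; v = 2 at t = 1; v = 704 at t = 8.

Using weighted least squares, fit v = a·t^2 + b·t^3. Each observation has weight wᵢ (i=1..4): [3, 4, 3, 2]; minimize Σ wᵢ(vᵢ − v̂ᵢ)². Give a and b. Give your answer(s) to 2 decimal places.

From the data, Σwᵢ·t^2·t^2 = 8247, Σwᵢ·t^2·t^3 = 65439, Σwᵢ·t^3·t^3 = 524487.
And Σwᵢ·t^2·v = 90206, Σwᵢ·t^3·v = 720742.
So XᵀWX·[a, b]ᵀ = XᵀWv: [[8247, 65439]; [65439, 524487]]·[a, b]ᵀ = [90206, 720742]ᵀ.
Δ = 8247·524487 − 65439² = 43181568.
a = (90206·524487 − 65439·720742)/43181568 = 6134941/1799232; b = (8247·720742 − 65439·90206)/43181568 = 1707035/1799232.

a = 3.41, b = 0.95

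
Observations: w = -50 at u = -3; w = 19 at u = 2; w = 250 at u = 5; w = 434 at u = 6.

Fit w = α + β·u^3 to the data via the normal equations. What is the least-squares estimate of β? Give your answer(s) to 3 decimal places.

Entries of XᵀX: Σ1 = 4, Σu^3 = 322, Σu^3·u^3 = 63074.
Moment sums: Σw = 653, Σu^3·w = 126496.
XᵀX·[α, β]ᵀ = Xᵀw becomes [[4, 322]; [322, 63074]]·[α, β]ᵀ = [653, 126496]ᵀ.
Eliminating β: 63074·(row 1) − 322·(row 2) gives 148612·α = 63074·653 − 322·126496 = 455610, so α = 227805/74306.
Then β = (126496 − 322·(227805/74306))/63074 = 147859/74306.

β = 1.990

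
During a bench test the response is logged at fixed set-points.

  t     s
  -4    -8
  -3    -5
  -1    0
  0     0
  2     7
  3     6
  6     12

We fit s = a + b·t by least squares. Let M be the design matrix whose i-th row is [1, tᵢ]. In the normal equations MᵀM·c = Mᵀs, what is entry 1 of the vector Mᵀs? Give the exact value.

Entry 1 ↔ basis 1, so (Mᵀs)_{1} = Σᵢ sᵢ = (1)·(-8) + (1)·(-5) + (1)·(0) + (1)·(0) + (1)·(7) + (1)·(6) + (1)·(12) = 12.

12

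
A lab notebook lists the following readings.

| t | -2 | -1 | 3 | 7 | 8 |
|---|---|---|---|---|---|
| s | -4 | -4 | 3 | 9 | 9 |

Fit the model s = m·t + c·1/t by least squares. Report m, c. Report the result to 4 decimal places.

m = 1.1211, c = 2.7235

The normal system AᵀA·[m, c]ᵀ = Aᵀs is [[127, 5]; [5, 39433/28224]]·[m, c]ᵀ = [156, 527/56]ᵀ.
det = 127·(39433/28224) − 5² = 4302391/28224.
m = (156·(39433/28224) − 5·(527/56))/(4302391/28224) = 4823508/4302391; c = (127·(527/56) − 5·156)/(4302391/28224) = 11717496/4302391.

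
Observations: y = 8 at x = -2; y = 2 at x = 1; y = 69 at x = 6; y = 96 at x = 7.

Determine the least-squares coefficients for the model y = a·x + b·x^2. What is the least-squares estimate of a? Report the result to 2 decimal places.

a = -0.17

Sums needed: Σx·x = 90, Σx·x^2 = 552, Σx^2·x^2 = 3714.
Right-hand side: Σx·y = 1072, Σx^2·y = 7222.
Normal equations: [[90, 552]; [552, 3714]]·[a, b]ᵀ = [1072, 7222]ᵀ.
Δ = 90·3714 − 552² = 29556.
a = (1072·3714 − 552·7222)/29556 = -428/2463; b = (90·7222 − 552·1072)/29556 = 4853/2463.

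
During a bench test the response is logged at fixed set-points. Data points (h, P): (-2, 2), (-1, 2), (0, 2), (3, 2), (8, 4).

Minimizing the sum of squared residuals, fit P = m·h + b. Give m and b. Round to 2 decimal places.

m = 0.20, b = 2.09

From the data, Σh·h = 78, Σh = 8, Σ1 = 5.
For XᵀP: Σh·P = 32, ΣP = 12.
So XᵀX·[m, b]ᵀ = XᵀP: [[78, 8]; [8, 5]]·[m, b]ᵀ = [32, 12]ᵀ.
Eliminating b: 5·(row 1) − 8·(row 2) gives 326·m = 5·32 − 8·12 = 64, so m = 32/163.
Then b = (12 − 8·(32/163))/5 = 340/163.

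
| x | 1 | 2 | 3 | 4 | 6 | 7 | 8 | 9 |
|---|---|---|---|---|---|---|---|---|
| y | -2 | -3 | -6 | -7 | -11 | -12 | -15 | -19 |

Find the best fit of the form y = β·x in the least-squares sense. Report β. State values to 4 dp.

The normal system MᵀM·[β]ᵀ = Mᵀy is [[260]]·[β]ᵀ = [-495]ᵀ.
Hence β = -495 / 260 ≈ -1.90385.

β = -1.9038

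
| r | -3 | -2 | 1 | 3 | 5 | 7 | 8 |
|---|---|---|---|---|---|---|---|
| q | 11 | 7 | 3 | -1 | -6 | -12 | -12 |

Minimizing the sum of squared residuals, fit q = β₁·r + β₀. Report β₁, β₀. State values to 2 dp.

β₁ = -2.10, β₀ = 4.27

The normal equations are: 161·β₁ + 19·β₀ = -257;  19·β₁ + 7·β₀ = -10.
(Σr·r = 161, Σr = 19, Σ1 = 7, Σr·q = -257, Σq = -10.)
Δ = 161·7 − 19² = 766.
β₁ = ((-257)·7 − 19·(-10))/766 = -1609/766; β₀ = (161·(-10) − 19·(-257))/766 = 3273/766.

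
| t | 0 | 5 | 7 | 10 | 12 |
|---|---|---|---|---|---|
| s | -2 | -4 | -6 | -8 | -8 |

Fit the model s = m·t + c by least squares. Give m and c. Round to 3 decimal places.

m = -0.548, c = -1.871

The normal system AᵀA·[m, c]ᵀ = Aᵀs is [[318, 34]; [34, 5]]·[m, c]ᵀ = [-238, -28]ᵀ.
Determinant 318·5 − 34² = 434.
m = ((-238)·5 − 34·(-28))/434 = -17/31; c = (318·(-28) − 34·(-238))/434 = -58/31.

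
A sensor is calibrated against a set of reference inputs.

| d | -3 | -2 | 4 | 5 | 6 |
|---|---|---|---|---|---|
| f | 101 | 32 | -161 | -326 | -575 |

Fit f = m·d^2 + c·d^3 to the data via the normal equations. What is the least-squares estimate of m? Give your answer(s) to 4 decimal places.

Compute the Gram sums: Σd^2·d^2 = 2274, Σd^2·d^3 = 11650, Σd^3·d^3 = 67170.
Right-hand side: Σd^2·f = -30389, Σd^3·f = -178237.
Normal equations: [[2274, 11650]; [11650, 67170]]·[m, c]ᵀ = [-30389, -178237]ᵀ.
Determinant 2274·67170 − 11650² = 17022080.
m = ((-30389)·67170 − 11650·(-178237))/17022080 = 440399/212776; c = (2274·(-178237) − 11650·(-30389))/17022080 = -3204943/1063880.

m = 2.0698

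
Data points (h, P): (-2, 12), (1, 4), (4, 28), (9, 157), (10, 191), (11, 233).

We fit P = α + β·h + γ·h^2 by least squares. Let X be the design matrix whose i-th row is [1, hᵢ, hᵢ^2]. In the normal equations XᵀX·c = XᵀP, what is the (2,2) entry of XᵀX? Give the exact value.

Row 2 ↔ basis h, column 2 ↔ basis h, so (XᵀX)_{2,2} = Σᵢ (h)·(h) = (-2)·(-2) + (1)·(1) + (4)·(4) + (9)·(9) + (10)·(10) + (11)·(11) = 323.

323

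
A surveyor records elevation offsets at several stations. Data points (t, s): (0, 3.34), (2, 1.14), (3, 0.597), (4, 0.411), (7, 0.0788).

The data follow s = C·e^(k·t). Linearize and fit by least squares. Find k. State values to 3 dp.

k = -0.533

Let Y = ln s. Fitting Y = k·t + ln C by least squares:
Σt = 16.0000, Σ(t)² = 78.0000, Σln s = -2.6088, Σt·ln s = -22.6280.
Equations: 78.0000·k + 16.0000·ln C = -22.6280;  16.0000·k + 5·ln C = -2.6088.
Solving (det = 134.0000): k = -0.53282, ln C = 1.18327.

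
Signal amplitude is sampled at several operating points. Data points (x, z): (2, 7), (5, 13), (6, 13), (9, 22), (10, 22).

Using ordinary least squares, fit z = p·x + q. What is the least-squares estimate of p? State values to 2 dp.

With design matrix M, MᵀM = [[246, 32]; [32, 5]] and Mᵀz = [575, 77]ᵀ.
det = 246·5 − 32² = 206.
p = (575·5 − 32·77)/206 = 411/206; q = (246·77 − 32·575)/206 = 271/103.

p = 2.00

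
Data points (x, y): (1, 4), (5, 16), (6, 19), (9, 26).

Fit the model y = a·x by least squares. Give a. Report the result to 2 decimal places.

Entries of MᵀM: Σx·x = 143.
And Σx·y = 432.
Hence a = 432 / 143 ≈ 3.02098.

a = 3.02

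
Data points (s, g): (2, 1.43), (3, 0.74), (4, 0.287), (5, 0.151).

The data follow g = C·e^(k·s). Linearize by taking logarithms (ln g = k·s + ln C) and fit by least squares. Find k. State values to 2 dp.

Taking logs, ln g = k·s + ln C, so regress ln g on s.
Σs = 14.0000, Σ(s)² = 54.0000, Σln g = -3.0822, Σs·ln g = -14.6334.
Equations: 54.0000·k + 14.0000·ln C = -14.6334;  14.0000·k + 4·ln C = -3.0822.
Δ = 54.0000·4 − (14.0000)² = 20.0000; k = (-14.6334·4 − 14.0000·-3.0822)/20.0000 = -0.76916, ln C = (54.0000·-3.0822 − 14.0000·-14.6334)/20.0000 = 1.92152.

k = -0.77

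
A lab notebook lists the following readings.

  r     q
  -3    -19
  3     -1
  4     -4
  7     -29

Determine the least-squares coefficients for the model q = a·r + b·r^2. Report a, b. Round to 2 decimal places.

Compute the Gram sums: Σr·r = 83, Σr·r^2 = 407, Σr^2·r^2 = 2819.
For Aᵀq: Σr·q = -165, Σr^2·q = -1665.
AᵀA·[a, b]ᵀ = Aᵀq becomes [[83, 407]; [407, 2819]]·[a, b]ᵀ = [-165, -1665]ᵀ.
Determinant 83·2819 − 407² = 68328.
a = ((-165)·2819 − 407·(-1665))/68328 = 8855/2847; b = (83·(-1665) − 407·(-165))/68328 = -2960/2847.

a = 3.11, b = -1.04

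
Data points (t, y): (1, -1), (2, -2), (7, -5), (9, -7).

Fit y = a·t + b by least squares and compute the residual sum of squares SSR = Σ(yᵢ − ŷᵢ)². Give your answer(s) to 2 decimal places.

SSR = 0.22

Entries of XᵀX: Σt·t = 135, Σt = 19, Σ1 = 4.
Right-hand side: Σt·y = -103, Σy = -15.
Δ = 135·4 − 19² = 179.
a = ((-103)·4 − 19·(-15))/179 = -127/179; b = (135·(-15) − 19·(-103))/179 = -68/179.
Residuals: 16/179, -36/179, 62/179, -42/179; SSR = 40/179.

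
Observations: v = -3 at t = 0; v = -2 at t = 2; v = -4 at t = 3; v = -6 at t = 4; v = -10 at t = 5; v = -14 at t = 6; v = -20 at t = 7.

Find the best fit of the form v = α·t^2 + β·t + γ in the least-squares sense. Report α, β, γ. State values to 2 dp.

Setting ∂/∂α … = 0 gives: 4675·α + 783·β + 139·γ = -1874;  783·α + 139·β + 27·γ = -314;  139·α + 27·β + 7·γ = -59.
(Σt^2·t^2 = 4675, Σt^2·t = 783, Σt^2 = 139, Σt·t = 139, Σt = 27, Σ1 = 7, Σt^2·v = -1874, Σt·v = -314, Σv = -59.)
Row-reducing yields α = -167/308, β = 419/308, γ = -32/11.

α = -0.54, β = 1.36, γ = -2.91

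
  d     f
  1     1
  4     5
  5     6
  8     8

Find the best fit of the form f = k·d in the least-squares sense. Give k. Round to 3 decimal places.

From the data, Σd·d = 106.
Moment sums: Σd·f = 115.
XᵀX·[k]ᵀ = Xᵀf becomes [[106]]·[k]ᵀ = [115]ᵀ.
k = 115/106 = 1.08491.

k = 1.085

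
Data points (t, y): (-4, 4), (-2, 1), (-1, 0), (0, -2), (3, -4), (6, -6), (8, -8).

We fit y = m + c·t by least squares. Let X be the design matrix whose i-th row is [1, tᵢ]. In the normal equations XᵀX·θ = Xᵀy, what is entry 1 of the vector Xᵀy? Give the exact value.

-15

Entry 1 ↔ basis 1, so (Xᵀy)_{1} = Σᵢ yᵢ = (1)·(4) + (1)·(1) + (1)·(0) + (1)·(-2) + (1)·(-4) + (1)·(-6) + (1)·(-8) = -15.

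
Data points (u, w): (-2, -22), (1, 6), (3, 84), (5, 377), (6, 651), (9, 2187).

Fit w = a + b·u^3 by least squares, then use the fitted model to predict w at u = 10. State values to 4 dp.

From the data, Σ1 = 6, Σu^3 = 1090, Σu^3·u^3 = 594516.
Moment sums: Σw = 3283, Σu^3·w = 1784514.
So AᵀA·[a, b]ᵀ = Aᵀw: [[6, 1090]; [1090, 594516]]·[a, b]ᵀ = [3283, 1784514]ᵀ.
det = 6·594516 − 1090² = 2378996.
a = (3283·594516 − 1090·1784514)/2378996 = 1668942/594749; b = (6·1784514 − 1090·3283)/2378996 = 3564307/1189498.
At u = 10: ŵ = (1668942/594749)·(1) + (3564307/1189498)·(1000) = 1783822442/594749.

ŵ = 2999.2862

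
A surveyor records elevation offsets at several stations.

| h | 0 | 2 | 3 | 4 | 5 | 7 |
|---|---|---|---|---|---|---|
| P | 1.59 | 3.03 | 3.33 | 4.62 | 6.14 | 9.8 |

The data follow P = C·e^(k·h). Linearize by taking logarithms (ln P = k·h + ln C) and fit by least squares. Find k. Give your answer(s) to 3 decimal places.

k = 0.257

Linearized form: ln P = k·h + ln C. From the 6 transformed points,
Σh = 21.0000, Σ(h)² = 103.0000, Σln P = 8.4029, Σh·ln P = 36.9984.
Equations: 103.0000·k + 21.0000·ln C = 36.9984;  21.0000·k + 6·ln C = 8.4029.
Slope k = (n·Σh·ln P − Σh·Σln P)/(n·Σ(h)² − (Σh)²) = (6·36.9984 − 21.0000·8.4029)/177.0000 = 0.25723; ln C = (Σln P − k·Σh)/n = 0.50016.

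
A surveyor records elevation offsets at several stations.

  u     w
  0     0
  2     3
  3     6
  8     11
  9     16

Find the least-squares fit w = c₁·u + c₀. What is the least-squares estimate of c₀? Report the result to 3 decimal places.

With design matrix M, MᵀM = [[158, 22]; [22, 5]] and Mᵀw = [256, 36]ᵀ.
Determinant 158·5 − 22² = 306.
c₁ = (256·5 − 22·36)/306 = 244/153; c₀ = (158·36 − 22·256)/306 = 28/153.

c₀ = 0.183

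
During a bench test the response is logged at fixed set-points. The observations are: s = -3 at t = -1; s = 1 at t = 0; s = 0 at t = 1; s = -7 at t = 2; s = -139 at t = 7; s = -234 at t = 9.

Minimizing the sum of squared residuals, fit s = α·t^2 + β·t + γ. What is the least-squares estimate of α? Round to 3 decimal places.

Entries of AᵀA: Σt^2·t^2 = 8980, Σt^2·t = 1080, Σt^2 = 136, Σt·t = 136, Σt = 18, Σ1 = 6.
For Aᵀs: Σt^2·s = -25796, Σt·s = -3090, Σs = -382.
Solving the 3×3 system (Gaussian elimination) gives α = -37085/11999, β = 19452/11999, γ = 18301/11999.

α = -3.091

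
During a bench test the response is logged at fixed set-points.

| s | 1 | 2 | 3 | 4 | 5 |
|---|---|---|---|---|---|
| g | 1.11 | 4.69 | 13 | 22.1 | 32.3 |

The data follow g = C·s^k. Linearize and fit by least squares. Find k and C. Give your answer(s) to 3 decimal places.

With ln gᵢ as the transformed response and ln sᵢ as the regressor:
Sums: Σln s = 4.7875, Σ(ln s)² = 6.1995, Σln g = 10.7854, Σln s·ln g = 13.7734.
Normal system: [[6.1995, 4.7875]; [4.7875, 5]]·[k, ln C]ᵀ = [13.7734, 10.7854]ᵀ.
Solving (det = 8.0774): k = 2.13334, ln C = 0.11440, so C = exp(0.11440) = 1.12120.

k = 2.133, C = 1.121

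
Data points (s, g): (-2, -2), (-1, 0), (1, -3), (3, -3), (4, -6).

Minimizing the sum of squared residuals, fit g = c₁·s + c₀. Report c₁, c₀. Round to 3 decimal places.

c₁ = -0.692, c₀ = -2.108

From the data, Σs·s = 31, Σs = 5, Σ1 = 5.
Moment sums: Σs·g = -32, Σg = -14.
Δ = 31·5 − 5² = 130.
c₁ = ((-32)·5 − 5·(-14))/130 = -9/13; c₀ = (31·(-14) − 5·(-32))/130 = -137/65.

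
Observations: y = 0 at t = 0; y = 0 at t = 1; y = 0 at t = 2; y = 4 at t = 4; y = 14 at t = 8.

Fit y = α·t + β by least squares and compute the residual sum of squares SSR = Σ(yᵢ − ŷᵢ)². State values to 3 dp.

The normal system XᵀX·[α, β]ᵀ = Xᵀy is [[85, 15]; [15, 5]]·[α, β]ᵀ = [128, 18]ᵀ.
Determinant 85·5 − 15² = 200.
α = (128·5 − 15·18)/200 = 37/20; β = (85·18 − 15·128)/200 = -39/20.
Residuals: 39/20, 1/10, -7/4, -29/20, 23/20; SSR = 103/10.

SSR = 10.300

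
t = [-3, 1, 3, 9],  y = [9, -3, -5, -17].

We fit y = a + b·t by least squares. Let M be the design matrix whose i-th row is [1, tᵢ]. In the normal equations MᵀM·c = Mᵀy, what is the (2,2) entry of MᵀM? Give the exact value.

100

Row 2 ↔ basis t, column 2 ↔ basis t, so (MᵀM)_{2,2} = Σᵢ (t)·(t) = (-3)·(-3) + (1)·(1) + (3)·(3) + (9)·(9) = 100.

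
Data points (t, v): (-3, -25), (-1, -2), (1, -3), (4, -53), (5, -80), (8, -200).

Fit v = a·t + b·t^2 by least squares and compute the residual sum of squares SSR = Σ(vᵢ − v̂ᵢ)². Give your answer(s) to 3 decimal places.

Forming AᵀA = [[116, 674]; [674, 5060]] and Aᵀv = [-2138, -15878]ᵀ gives AᵀA·[a, b]ᵀ = Aᵀv.
Eliminating b: 5060·(row 1) − 674·(row 2) gives 132684·a = 5060·(-2138) − 674·(-15878) = -116508, so a = -9709/11057.
Then b = ((-15878) − 674·(-9709/11057))/5060 = -33403/11057.
Residuals: -4925/11057, 1580/11057, 9941/11057, -12737/11057, -940/11057, 4064/11057; SSR = 27603/11057.

SSR = 2.496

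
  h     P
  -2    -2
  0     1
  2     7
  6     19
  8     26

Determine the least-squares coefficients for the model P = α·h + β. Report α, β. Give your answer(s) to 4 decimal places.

α = 2.8663, β = 2.1744

Forming MᵀM = [[108, 14]; [14, 5]] and MᵀP = [340, 51]ᵀ gives MᵀM·[α, β]ᵀ = MᵀP.
Δ = 108·5 − 14² = 344.
α = (340·5 − 14·51)/344 = 493/172; β = (108·51 − 14·340)/344 = 187/86.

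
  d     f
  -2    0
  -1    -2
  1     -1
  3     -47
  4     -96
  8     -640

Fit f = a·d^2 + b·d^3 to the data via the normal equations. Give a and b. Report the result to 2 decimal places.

Entries of XᵀX: Σd^2·d^2 = 4451, Σd^2·d^3 = 34003, Σd^3·d^3 = 267035.
Right-hand side: Σd^2·f = -42922, Σd^3·f = -335092.
Eliminating b: 267035·(row 1) − 34003·(row 2) gives 32368776·a = 267035·(-42922) − 34003·(-335092) = -67542994, so a = -33771497/16184388.
Then b = ((-335092) − 34003·(-33771497/16184388))/267035 = -16008863/16184388.

a = -2.09, b = -0.99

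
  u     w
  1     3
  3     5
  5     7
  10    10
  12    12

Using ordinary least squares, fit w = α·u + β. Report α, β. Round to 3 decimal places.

Compute the Gram sums: Σu·u = 279, Σu = 31, Σ1 = 5.
Moment sums: Σu·w = 297, Σw = 37.
det = 279·5 − 31² = 434.
α = (297·5 − 31·37)/434 = 169/217; β = (279·37 − 31·297)/434 = 18/7.

α = 0.779, β = 2.571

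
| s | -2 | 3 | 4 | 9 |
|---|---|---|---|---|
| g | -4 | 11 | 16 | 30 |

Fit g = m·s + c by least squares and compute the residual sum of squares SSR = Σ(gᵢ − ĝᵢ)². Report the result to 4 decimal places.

Setting ∂/∂m … = 0 gives: 110·m + 14·c = 375;  14·m + 4·c = 53.
Δ = 110·4 − 14² = 244.
m = (375·4 − 14·53)/244 = 379/122; c = (110·53 − 14·375)/244 = 145/61.
Residuals: -10/61, -85/122, 73/61, -41/122; SSR = 251/122.

SSR = 2.0574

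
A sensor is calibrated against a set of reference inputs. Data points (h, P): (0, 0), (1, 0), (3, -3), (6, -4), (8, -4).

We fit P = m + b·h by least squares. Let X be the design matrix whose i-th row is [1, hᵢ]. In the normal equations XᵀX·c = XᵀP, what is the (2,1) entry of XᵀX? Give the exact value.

18

Row 2 ↔ basis h, column 1 ↔ basis 1, so (XᵀX)_{2,1} = Σᵢ h = (0)·(1) + (1)·(1) + (3)·(1) + (6)·(1) + (8)·(1) = 18.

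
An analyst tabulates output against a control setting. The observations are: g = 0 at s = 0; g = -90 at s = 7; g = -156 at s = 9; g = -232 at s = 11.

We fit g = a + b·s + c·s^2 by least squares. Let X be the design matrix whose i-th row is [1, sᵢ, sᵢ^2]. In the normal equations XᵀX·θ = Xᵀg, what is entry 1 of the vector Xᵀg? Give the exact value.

Entry 1 ↔ basis 1, so (Xᵀg)_{1} = Σᵢ gᵢ = (1)·(0) + (1)·(-90) + (1)·(-156) + (1)·(-232) = -478.

-478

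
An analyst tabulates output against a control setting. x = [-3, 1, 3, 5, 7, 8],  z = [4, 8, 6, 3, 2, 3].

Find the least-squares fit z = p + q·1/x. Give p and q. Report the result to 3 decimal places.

Normal-equation sums: Σ1 = 6, Σ1/x = 411/280, Σ1/x·1/x = 916049/705600.
And Σz = 26, Σ1/x·z = 8339/840.
Normal equations: [[6, 411/280]; [411/280, 916049/705600]]·[p, q]ᵀ = [26, 8339/840]ᵀ.
Eliminating q: (916049/705600)·(row 1) − (411/280)·(row 2) gives (265067/47040)·p = (916049/705600)·26 − (411/280)·(8339/840) = 13535287/705600, so p = 13535287/3976005.
Then q = ((8339/840) − (411/280)·(13535287/3976005))/(916049/705600) = 1006656/265067.

p = 3.404, q = 3.798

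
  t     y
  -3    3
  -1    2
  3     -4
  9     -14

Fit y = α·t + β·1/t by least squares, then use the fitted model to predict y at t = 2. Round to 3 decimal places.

ŷ = -2.952

Compute the Gram sums: Σt·t = 100, Σt·1/t = 4, Σ1/t·1/t = 100/81.
And Σt·y = -149, Σ1/t·y = -53/9.
Normal equations: [[100, 4]; [4, 100/81]]·[α, β]ᵀ = [-149, -53/9]ᵀ.
Eliminating β: (100/81)·(row 1) − 4·(row 2) gives (8704/81)·α = (100/81)·(-149) − 4·(-53/9) = -12992/81, so α = -203/136.
Then β = ((-53/9) − 4·(-203/136))/(100/81) = 9/136.
At t = 2: ŷ = (-203/136)·(2) + (9/136)·(1/2) = -803/272.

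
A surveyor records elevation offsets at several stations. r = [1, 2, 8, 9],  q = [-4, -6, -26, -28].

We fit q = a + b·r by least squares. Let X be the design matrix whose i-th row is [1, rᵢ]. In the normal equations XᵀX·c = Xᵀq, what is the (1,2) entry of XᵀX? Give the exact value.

Row 1 ↔ basis 1, column 2 ↔ basis r, so (XᵀX)_{1,2} = Σᵢ r = (1)·(1) + (1)·(2) + (1)·(8) + (1)·(9) = 20.

20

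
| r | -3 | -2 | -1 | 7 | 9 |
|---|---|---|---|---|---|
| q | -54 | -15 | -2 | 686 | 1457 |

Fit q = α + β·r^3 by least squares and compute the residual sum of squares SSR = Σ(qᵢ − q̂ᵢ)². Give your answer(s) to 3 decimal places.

From the data, Σ1 = 5, Σr^3 = 1036, Σr^3·r^3 = 649884.
And Σq = 2072, Σr^3·q = 1299031.
Eliminating β: 649884·(row 1) − 1036·(row 2) gives 2176124·α = 649884·2072 − 1036·1299031 = 763532, so α = 190883/544031.
Then β = (1299031 − 1036·(190883/544031))/649884 = 4348563/2176124.
Residuals: -863027/2176124, 345778/544031, -767217/2176124, 500423/2176124, -253291/2176124; SSR = 1636403/2176124.

SSR = 0.752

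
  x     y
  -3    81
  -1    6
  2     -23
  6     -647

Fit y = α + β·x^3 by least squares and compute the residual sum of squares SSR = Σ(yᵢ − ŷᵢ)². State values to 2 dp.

SSR = 4.73

AᵀA·[α, β]ᵀ = Aᵀy reads: 4·α + 196·β = -583;  196·α + 47450·β = -142129.
(Σ1 = 4, Σx^3 = 196, Σx^3·x^3 = 47450, Σy = -583, Σx^3·y = -142129.)
Eliminating β: 47450·(row 1) − 196·(row 2) gives 151384·α = 47450·(-583) − 196·(-142129) = 193934, so α = 96967/75692.
Then β = ((-142129) − 196·(96967/75692))/47450 = -56781/18923.
Residuals: -98263/75692, 130061/75692, -20891/75692, -10907/75692; SSR = 358385/75692.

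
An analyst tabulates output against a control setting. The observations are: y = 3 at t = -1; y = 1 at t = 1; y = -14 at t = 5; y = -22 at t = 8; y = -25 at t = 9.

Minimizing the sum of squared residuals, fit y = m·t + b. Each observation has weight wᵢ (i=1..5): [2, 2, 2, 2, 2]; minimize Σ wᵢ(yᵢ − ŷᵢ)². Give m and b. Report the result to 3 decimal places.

m = -2.955, b = 1.601

Sums needed: Σwᵢ·t·t = 344, Σwᵢ·t = 44, Σwᵢ·1 = 10.
Moment sums: Σwᵢ·t·y = -946, Σwᵢ·y = -114.
So XᵀWX·[m, b]ᵀ = XᵀWy: [[344, 44]; [44, 10]]·[m, b]ᵀ = [-946, -114]ᵀ.
Eliminating b: 10·(row 1) − 44·(row 2) gives 1504·m = 10·(-946) − 44·(-114) = -4444, so m = -1111/376.
Then b = ((-114) − 44·(-1111/376))/10 = 301/188.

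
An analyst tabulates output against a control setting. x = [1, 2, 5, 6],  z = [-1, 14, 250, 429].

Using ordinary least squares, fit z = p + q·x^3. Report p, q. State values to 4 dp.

The normal system AᵀA·[p, q]ᵀ = Aᵀz is [[4, 350]; [350, 62346]]·[p, q]ᵀ = [692, 124025]ᵀ.
det = 4·62346 − 350² = 126884.
p = (692·62346 − 350·124025)/126884 = -132659/63442; q = (4·124025 − 350·692)/126884 = 63475/31721.

p = -2.0910, q = 2.0010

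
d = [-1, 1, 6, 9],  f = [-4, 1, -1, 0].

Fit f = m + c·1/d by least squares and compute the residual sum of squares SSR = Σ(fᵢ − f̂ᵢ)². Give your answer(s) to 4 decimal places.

SSR = 1.0729

Normal-equation sums: Σ1 = 4, Σ1/d = 5/18, Σ1/d·1/d = 661/324.
Moment sums: Σf = -4, Σ1/d·f = 29/6.
Eliminating c: (661/324)·(row 1) − (5/18)·(row 2) gives (97/12)·m = (661/324)·(-4) − (5/18)·(29/6) = -3079/324, so m = -3079/2619.
Then c = ((29/6) − (5/18)·(-3079/2619))/(661/324) = 736/291.
Residuals: -773/2619, -926/2619, -644/2619, 781/873; SSR = 2810/2619.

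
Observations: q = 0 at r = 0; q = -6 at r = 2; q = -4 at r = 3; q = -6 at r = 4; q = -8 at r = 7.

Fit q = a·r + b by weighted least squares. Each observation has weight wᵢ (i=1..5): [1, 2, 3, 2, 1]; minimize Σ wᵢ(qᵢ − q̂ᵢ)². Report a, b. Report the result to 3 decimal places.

a = -0.938, b = -1.969

The normal equations are: 116·a + 28·b = -164;  28·a + 9·b = -44.
(Σwᵢ·r·r = 116, Σwᵢ·r = 28, Σwᵢ·1 = 9, Σwᵢ·r·q = -164, Σwᵢ·q = -44.)
Eliminating b: 9·(row 1) − 28·(row 2) gives 260·a = 9·(-164) − 28·(-44) = -244, so a = -61/65.
Then b = ((-44) − 28·(-61/65))/9 = -128/65.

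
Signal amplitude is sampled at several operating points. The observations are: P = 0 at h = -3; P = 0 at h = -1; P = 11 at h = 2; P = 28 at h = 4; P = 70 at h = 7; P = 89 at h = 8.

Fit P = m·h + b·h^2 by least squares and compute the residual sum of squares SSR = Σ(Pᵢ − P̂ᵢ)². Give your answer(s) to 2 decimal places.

SSR = 5.23

With design matrix M, MᵀM = [[143, 899]; [899, 6851]] and MᵀP = [1336, 9618]ᵀ.
Eliminating b: 6851·(row 1) − 899·(row 2) gives 171492·m = 6851·1336 − 899·9618 = 506354, so m = 8167/2766.
Then b = (9618 − 899·(8167/2766))/6851 = 87155/85746.
Residuals: -4144/14291, 83011/42873, 44116/42873, -1050/14291, -6769/14291, 14029/42873; SSR = 224167/42873.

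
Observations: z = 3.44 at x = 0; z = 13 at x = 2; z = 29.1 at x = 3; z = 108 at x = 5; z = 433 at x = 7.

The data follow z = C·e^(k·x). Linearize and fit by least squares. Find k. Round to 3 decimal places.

k = 0.692

Taking logs, ln z = k·x + ln C, so regress ln z on x.
XᵀX = [[87.0000, 17.0000]; [17.0000, 5]], rhs = [81.1479, 17.9240]ᵀ  (here Σx = 17.0000, Σ(x)² = 87.0000, Σln z = 17.9240, Σx·ln z = 81.1479).
Δ = 87.0000·5 − (17.0000)² = 146.0000; k = (81.1479·5 − 17.0000·17.9240)/146.0000 = 0.69199, ln C = (87.0000·17.9240 − 17.0000·81.1479)/146.0000 = 1.23202.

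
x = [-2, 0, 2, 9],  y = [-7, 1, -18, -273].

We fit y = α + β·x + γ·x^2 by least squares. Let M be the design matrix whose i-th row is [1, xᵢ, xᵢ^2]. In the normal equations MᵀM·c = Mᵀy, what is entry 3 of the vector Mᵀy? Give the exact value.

Entry 3 ↔ basis x^2, so (Mᵀy)_{3} = Σᵢ (x^2)·yᵢ = (4)·(-7) + (0)·(1) + (4)·(-18) + (81)·(-273) = -22213.

-22213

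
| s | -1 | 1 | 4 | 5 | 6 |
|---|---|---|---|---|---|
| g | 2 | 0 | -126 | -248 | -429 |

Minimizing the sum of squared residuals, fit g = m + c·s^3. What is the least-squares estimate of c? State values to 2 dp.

Entries of MᵀM: Σ1 = 5, Σs^3 = 405, Σs^3·s^3 = 66379.
Right-hand side: Σg = -801, Σs^3·g = -131730.
So MᵀM·[m, c]ᵀ = Mᵀg: [[5, 405]; [405, 66379]]·[m, c]ᵀ = [-801, -131730]ᵀ.
det = 5·66379 − 405² = 167870.
m = ((-801)·66379 − 405·(-131730))/167870 = 181071/167870; c = (5·(-131730) − 405·(-801))/167870 = -66849/33574.

c = -1.99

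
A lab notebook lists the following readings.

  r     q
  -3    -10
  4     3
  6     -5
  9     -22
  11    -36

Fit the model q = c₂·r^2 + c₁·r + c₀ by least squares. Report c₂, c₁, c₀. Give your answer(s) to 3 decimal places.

c₂ = -0.511, c₁ = 2.151, c₀ = 1.256

Sums needed: Σr^2·r^2 = 22835, Σr^2·r = 2313, Σr^2 = 263, Σr·r = 263, Σr = 27, Σ1 = 5.
For Mᵀq: Σr^2·q = -6360, Σr·q = -582, Σq = -70.
So MᵀM·[c₂, c₁, c₀]ᵀ = Mᵀq: [[22835, 2313, 263]; [2313, 263, 27]; [263, 27, 5]]·[c₂, c₁, c₀]ᵀ = [-6360, -582, -70]ᵀ.
Inverting the 3×3 Gram matrix, [c₂, c₁, c₀]ᵀ = [-164663/322311, 231114/107437, 404873/322311]ᵀ.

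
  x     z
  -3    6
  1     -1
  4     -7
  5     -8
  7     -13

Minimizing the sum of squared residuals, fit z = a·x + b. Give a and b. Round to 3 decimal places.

Entries of MᵀM: Σx·x = 100, Σx = 14, Σ1 = 5.
And Σx·z = -178, Σz = -23.
So MᵀM·[a, b]ᵀ = Mᵀz: [[100, 14]; [14, 5]]·[a, b]ᵀ = [-178, -23]ᵀ.
det = 100·5 − 14² = 304.
a = ((-178)·5 − 14·(-23))/304 = -71/38; b = (100·(-23) − 14·(-178))/304 = 12/19.

a = -1.868, b = 0.632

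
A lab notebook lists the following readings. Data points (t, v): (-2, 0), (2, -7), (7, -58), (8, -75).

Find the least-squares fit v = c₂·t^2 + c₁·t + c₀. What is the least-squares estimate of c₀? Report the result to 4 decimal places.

c₀ = 0.4097

With design matrix A, AᵀA = [[6529, 855, 121]; [855, 121, 15]; [121, 15, 4]] and Aᵀv = [-7670, -1020, -140]ᵀ.
Solving the 3×3 system (Gaussian elimination) gives c₂ = -3173/3300, c₁ = -371/220, c₀ = 338/825.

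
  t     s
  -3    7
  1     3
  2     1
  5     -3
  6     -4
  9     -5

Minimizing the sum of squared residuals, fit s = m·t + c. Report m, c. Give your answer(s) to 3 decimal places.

Setting ∂/∂m … = 0 gives: 156·m + 20·c = -100;  20·m + 6·c = -1.
(Σt·t = 156, Σt = 20, Σ1 = 6, Σt·s = -100, Σs = -1.)
det = 156·6 − 20² = 536.
m = ((-100)·6 − 20·(-1))/536 = -145/134; c = (156·(-1) − 20·(-100))/536 = 461/134.

m = -1.082, c = 3.440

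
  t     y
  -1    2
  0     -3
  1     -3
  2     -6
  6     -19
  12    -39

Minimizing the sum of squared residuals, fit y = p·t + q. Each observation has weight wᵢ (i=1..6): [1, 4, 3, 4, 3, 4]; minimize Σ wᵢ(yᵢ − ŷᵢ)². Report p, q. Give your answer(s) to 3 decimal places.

Entries of XᵀWX: Σwᵢ·t·t = 704, Σwᵢ·t = 76, Σwᵢ·1 = 19.
And Σwᵢ·t·y = -2273, Σwᵢ·y = -256.
det = 704·19 − 76² = 7600.
p = ((-2273)·19 − 76·(-256))/7600 = -1249/400; q = (704·(-256) − 76·(-2273))/7600 = -1869/1900.

p = -3.123, q = -0.984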